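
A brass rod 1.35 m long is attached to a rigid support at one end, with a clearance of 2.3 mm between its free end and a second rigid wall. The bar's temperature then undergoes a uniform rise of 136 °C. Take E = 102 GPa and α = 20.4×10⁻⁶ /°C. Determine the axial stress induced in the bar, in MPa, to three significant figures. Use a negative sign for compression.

-109 MPa

Free thermal expansion αLΔT = 20.4e-6 · 1350 · 136 = 3.745 mm.
The walls engage after the gap closes; constrained expansion = 3.745 − 2.3 = 1.445 mm.
The walls impose strain ε = −(1.445)/1350 = -1.0707e-03; σ = Eε = 102000 · -1.0707e-03 = -109.2 MPa.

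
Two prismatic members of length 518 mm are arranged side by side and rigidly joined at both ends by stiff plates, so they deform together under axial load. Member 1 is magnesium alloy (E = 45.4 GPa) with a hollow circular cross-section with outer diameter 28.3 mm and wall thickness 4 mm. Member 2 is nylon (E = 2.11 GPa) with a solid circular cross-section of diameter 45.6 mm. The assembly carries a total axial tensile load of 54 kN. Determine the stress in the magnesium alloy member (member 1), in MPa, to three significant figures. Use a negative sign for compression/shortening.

142 MPa

A_1 = 305.4 mm².
A_2 = 1633 mm².
Equal strain + equilibrium ⇒ each member carries load in proportion to AE: A₁E₁ = 13860000 N, A₂E₂ = 3446000 N, ΣAE = 17310000 N.
σ₁ = P·E₁/ΣAE = 54000·45400/17310000 = 141.6 MPa.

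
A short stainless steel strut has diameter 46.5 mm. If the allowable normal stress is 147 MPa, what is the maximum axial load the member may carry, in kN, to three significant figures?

A = 1698 mm².
P_max = σ_allow · A = 147 · 1698 = 249600 N = 249.6 kN.

250 kN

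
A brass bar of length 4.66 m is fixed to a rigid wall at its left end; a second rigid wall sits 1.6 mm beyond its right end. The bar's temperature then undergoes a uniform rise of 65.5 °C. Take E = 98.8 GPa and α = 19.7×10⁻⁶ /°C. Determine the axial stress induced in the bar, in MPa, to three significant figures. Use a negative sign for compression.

-93.6 MPa

Free thermal expansion αLΔT = 19.7e-6 · 4660 · 65.5 = 6.013 mm.
The walls engage after the gap closes; constrained expansion = 6.013 − 1.6 = 4.413 mm.
The walls impose strain ε = −(4.413)/4660 = -9.4700e-04; σ = Eε = 98800 · -9.4700e-04 = -93.56 MPa.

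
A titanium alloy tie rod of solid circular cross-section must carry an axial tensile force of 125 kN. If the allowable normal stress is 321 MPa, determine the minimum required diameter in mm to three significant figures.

22.3 mm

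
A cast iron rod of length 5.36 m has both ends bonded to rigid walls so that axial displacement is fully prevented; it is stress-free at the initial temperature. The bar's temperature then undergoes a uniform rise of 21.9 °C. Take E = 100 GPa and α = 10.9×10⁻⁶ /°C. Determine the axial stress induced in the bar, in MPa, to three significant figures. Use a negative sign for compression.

Free thermal expansion αLΔT = 10.9e-6 · 5360 · 21.9 = 1.279 mm.
The walls impose strain ε = −(1.279)/5360 = -2.3871e-04; σ = Eε = 100000 · -2.3871e-04 = -23.87 MPa.

-23.9 MPa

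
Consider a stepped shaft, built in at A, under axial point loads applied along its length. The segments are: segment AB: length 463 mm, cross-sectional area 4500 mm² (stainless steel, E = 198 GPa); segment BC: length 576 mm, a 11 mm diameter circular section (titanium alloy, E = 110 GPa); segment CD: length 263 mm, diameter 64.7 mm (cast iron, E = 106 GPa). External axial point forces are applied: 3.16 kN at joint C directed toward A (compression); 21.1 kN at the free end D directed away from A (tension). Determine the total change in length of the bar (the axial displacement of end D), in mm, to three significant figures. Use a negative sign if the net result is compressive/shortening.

1.01 mm

Internal axial forces (sectioning from the free end, tension +): N_CD = 21.1 kN, N_BC = 17.94 kN, N_AB = 17.94 kN.
A_BC = 95.03 mm².
A_CD = 3288 mm².
δ_AB = 17940·463/(4500·198000) = 0.009322 mm
δ_BC = 17940·576/(95.03·110000) = 0.9885 mm
δ_CD = 21100·263/(3288·106000) = 0.01592 mm
δ = Σδ_i = 1.014 mm.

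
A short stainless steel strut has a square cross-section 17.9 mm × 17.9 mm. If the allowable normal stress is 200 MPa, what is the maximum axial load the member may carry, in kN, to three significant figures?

A = 320.4 mm².
P_max = σ_allow · A = 200 · 320.4 = 64080 N = 64.08 kN.

64.1 kN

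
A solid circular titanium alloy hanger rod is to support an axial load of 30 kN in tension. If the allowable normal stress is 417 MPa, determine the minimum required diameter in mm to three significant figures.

9.57 mm

Required area A ≥ P/σ_allow = 30000/417 = 71.94 mm².
For a solid circular section, d ≥ √(4A/π) = 9.571 mm.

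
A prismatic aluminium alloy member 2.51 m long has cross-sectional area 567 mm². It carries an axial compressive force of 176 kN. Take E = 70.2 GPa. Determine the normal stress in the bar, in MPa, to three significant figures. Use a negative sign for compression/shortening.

σ = N/A = -176000/567 = -310.4 MPa.

-310 MPa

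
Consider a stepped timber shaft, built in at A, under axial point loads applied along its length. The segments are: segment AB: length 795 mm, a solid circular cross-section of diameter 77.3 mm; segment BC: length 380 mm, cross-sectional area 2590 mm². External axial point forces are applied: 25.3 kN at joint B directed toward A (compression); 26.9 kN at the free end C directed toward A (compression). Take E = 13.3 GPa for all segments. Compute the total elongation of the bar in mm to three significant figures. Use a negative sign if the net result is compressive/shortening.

Internal axial forces (sectioning from the free end, tension +): N_BC = -26.9 kN, N_AB = -52.2 kN.
A_AB = 4693 mm².
δ_AB = -52200·795/(4693·13300) = -0.6649 mm
δ_BC = -26900·380/(2590·13300) = -0.2967 mm
δ = Σδ_i = -0.9616 mm.

-0.962 mm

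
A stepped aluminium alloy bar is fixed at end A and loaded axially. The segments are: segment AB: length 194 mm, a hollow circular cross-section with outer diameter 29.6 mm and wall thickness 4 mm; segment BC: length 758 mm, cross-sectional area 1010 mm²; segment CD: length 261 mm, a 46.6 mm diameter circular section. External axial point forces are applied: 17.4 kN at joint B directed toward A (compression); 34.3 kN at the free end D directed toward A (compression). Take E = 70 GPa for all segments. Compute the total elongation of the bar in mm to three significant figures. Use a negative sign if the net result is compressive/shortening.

-0.888 mm

Internal axial forces (sectioning from the free end, tension +): N_CD = -34.3 kN, N_BC = -34.3 kN, N_AB = -51.7 kN.
A_AB = 321.7 mm².
A_CD = 1706 mm².
δ_AB = -51700·194/(321.7·70000) = -0.4454 mm
δ_BC = -34300·758/(1010·70000) = -0.3677 mm
δ_CD = -34300·261/(1706·70000) = -0.07499 mm
δ = Σδ_i = -0.8881 mm.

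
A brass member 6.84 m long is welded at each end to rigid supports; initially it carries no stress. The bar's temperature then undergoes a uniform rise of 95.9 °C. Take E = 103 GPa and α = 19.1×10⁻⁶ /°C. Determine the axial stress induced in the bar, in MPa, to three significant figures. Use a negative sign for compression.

-189 MPa

Free thermal expansion αLΔT = 19.1e-6 · 6840 · 95.9 = 12.53 mm.
The walls impose strain ε = −(12.53)/6840 = -1.8317e-03; σ = Eε = 103000 · -1.8317e-03 = -188.7 MPa.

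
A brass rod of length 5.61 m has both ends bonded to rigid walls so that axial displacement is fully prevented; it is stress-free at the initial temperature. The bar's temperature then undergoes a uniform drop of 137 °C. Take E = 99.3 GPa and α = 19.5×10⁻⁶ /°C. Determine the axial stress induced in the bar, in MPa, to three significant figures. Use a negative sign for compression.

265 MPa

Free thermal expansion αLΔT = 19.5e-6 · 5610 · -137 = -14.99 mm.
The walls impose strain ε = −(-14.99)/5610 = 2.6715e-03; σ = Eε = 99300 · 2.6715e-03 = 265.3 MPa.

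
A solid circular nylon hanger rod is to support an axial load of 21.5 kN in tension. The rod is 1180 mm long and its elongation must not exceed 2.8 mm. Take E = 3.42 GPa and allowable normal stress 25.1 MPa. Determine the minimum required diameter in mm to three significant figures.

Required area A ≥ P/σ_allow = 21500/25.1 = 856.6 mm².
For a solid circular section, d ≥ √(4A/π) = 33.02 mm.
Elongation limit: A ≥ PL/(Eδ_allow) = 21500·1180/(3420·2.8) = 2649 mm² ⇒ d ≥ 58.08 mm.
The elongation limit governs.

58.1 mm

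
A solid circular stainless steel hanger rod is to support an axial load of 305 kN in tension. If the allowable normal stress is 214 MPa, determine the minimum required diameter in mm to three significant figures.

42.6 mm

Required area A ≥ P/σ_allow = 305000/214 = 1425 mm².
For a solid circular section, d ≥ √(4A/π) = 42.6 mm.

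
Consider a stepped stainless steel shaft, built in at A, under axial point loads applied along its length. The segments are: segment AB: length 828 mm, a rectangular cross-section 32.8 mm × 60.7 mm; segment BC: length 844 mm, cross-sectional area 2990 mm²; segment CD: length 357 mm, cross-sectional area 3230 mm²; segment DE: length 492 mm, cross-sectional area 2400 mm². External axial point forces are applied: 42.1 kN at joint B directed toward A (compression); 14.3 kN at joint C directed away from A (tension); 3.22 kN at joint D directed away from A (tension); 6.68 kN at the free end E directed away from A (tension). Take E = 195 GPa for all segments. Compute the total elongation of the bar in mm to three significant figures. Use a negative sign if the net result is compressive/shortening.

Internal axial forces (sectioning from the free end, tension +): N_DE = 6.68 kN, N_CD = 9.9 kN, N_BC = 24.2 kN, N_AB = -17.9 kN.
A_AB = 1991 mm².
δ_AB = -17900·828/(1991·195000) = -0.03818 mm
δ_BC = 24200·844/(2990·195000) = 0.03503 mm
δ_CD = 9900·357/(3230·195000) = 0.005611 mm
δ_DE = 6680·492/(2400·195000) = 0.007023 mm
δ = Σδ_i = 0.009489 mm.

0.00949 mm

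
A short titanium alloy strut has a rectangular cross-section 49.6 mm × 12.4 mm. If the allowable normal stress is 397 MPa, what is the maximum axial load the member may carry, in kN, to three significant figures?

244 kN

A = 615 mm².
P_max = σ_allow · A = 397 · 615 = 244200 N = 244.2 kN.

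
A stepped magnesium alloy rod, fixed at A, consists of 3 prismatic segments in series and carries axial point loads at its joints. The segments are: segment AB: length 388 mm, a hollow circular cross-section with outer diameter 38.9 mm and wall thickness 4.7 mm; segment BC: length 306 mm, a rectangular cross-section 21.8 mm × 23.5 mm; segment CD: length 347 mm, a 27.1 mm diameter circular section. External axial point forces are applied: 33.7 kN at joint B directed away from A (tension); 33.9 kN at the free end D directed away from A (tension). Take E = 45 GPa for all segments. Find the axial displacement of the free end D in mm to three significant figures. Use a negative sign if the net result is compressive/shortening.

2.06 mm

Internal axial forces (sectioning from the free end, tension +): N_CD = 33.9 kN, N_BC = 33.9 kN, N_AB = 67.6 kN.
A_AB = 505 mm².
A_BC = 512.3 mm².
A_CD = 576.8 mm².
δ_AB = 67600·388/(505·45000) = 1.154 mm
δ_BC = 33900·306/(512.3·45000) = 0.45 mm
δ_CD = 33900·347/(576.8·45000) = 0.4532 mm
δ = Σδ_i = 2.057 mm.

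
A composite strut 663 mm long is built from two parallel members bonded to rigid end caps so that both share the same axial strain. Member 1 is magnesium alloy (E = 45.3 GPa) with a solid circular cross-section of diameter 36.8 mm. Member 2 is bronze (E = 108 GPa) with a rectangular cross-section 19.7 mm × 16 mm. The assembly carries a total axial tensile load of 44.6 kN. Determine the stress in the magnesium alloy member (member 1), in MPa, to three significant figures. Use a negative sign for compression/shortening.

A_1 = 1064 mm².
A_2 = 315.2 mm².
Equal strain + equilibrium ⇒ each member carries load in proportion to AE: A₁E₁ = 48180000 N, A₂E₂ = 34040000 N, ΣAE = 82220000 N.
σ₁ = P·E₁/ΣAE = 44600·45300/82220000 = 24.57 MPa.

24.6 MPa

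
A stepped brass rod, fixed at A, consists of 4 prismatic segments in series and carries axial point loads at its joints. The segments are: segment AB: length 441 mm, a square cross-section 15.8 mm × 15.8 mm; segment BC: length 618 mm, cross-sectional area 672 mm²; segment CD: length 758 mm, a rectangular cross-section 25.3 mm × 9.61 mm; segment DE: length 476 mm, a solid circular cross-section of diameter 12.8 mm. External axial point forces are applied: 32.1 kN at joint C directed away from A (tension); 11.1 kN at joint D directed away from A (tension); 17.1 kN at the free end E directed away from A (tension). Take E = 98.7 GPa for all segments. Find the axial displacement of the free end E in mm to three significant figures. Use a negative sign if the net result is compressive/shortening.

Internal axial forces (sectioning from the free end, tension +): N_DE = 17.1 kN, N_CD = 28.2 kN, N_BC = 60.3 kN, N_AB = 60.3 kN.
A_AB = 249.6 mm².
A_CD = 243.1 mm².
A_DE = 128.7 mm².
δ_AB = 60300·441/(249.6·98700) = 1.079 mm
δ_BC = 60300·618/(672·98700) = 0.5618 mm
δ_CD = 28200·758/(243.1·98700) = 0.8908 mm
δ_DE = 17100·476/(128.7·98700) = 0.6409 mm
δ = Σδ_i = 3.173 mm.

3.17 mm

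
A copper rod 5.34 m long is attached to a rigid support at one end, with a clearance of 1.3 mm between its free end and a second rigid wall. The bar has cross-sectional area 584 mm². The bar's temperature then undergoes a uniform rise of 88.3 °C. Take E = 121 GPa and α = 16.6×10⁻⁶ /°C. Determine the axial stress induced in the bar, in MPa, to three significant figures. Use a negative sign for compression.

-148 MPa

Free thermal expansion αLΔT = 16.6e-6 · 5340 · 88.3 = 7.827 mm.
The walls engage after the gap closes; constrained expansion = 7.827 − 1.3 = 6.527 mm.
The walls impose strain ε = −(6.527)/5340 = -1.2223e-03; σ = Eε = 121000 · -1.2223e-03 = -147.9 MPa.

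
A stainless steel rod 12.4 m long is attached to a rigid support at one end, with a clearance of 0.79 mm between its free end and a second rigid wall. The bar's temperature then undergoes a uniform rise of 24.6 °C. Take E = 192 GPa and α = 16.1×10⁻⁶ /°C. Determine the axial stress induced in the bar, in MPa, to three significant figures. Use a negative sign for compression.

-63.8 MPa

Free thermal expansion αLΔT = 16.1e-6 · 12400 · 24.6 = 4.911 mm.
The walls engage after the gap closes; constrained expansion = 4.911 − 0.79 = 4.121 mm.
The walls impose strain ε = −(4.121)/12400 = -3.3235e-04; σ = Eε = 192000 · -3.3235e-04 = -63.81 MPa.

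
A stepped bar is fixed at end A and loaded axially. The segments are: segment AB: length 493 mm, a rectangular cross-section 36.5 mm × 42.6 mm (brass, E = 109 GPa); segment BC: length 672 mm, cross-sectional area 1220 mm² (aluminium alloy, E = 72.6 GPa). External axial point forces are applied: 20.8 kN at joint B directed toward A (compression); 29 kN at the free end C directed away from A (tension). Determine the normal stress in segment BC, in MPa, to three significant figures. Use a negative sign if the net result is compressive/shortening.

Internal axial forces (sectioning from the free end, tension +): N_BC = 29 kN, N_AB = 8.2 kN.
σ_BC = N_BC/A_BC = 29000/1220 = 23.77 MPa.

23.8 MPa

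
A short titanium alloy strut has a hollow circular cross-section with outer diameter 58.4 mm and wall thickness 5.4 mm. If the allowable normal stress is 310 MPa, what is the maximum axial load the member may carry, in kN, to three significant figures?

279 kN

A = 899.1 mm².
P_max = σ_allow · A = 310 · 899.1 = 278700 N = 278.7 kN.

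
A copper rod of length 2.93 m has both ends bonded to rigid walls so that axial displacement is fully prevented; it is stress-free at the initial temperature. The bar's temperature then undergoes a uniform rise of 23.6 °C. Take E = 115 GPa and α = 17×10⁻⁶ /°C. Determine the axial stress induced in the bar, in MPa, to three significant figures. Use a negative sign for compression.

Free thermal expansion αLΔT = 17e-6 · 2930 · 23.6 = 1.176 mm.
The walls impose strain ε = −(1.176)/2930 = -4.0120e-04; σ = Eε = 115000 · -4.0120e-04 = -46.14 MPa.

-46.1 MPa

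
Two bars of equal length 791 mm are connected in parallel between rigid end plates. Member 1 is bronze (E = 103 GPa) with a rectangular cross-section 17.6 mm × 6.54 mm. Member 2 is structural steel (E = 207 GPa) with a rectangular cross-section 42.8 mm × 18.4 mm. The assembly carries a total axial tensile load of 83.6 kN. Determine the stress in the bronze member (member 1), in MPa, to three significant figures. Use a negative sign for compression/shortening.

49.2 MPa

A_1 = 115.1 mm².
A_2 = 787.5 mm².
Equal strain + equilibrium ⇒ each member carries load in proportion to AE: A₁E₁ = 11860000 N, A₂E₂ = 163000000 N, ΣAE = 174900000 N.
σ₁ = P·E₁/ΣAE = 83600·103000/174900000 = 49.24 MPa.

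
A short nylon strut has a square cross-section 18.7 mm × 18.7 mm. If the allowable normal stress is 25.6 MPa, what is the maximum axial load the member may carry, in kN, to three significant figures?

A = 349.7 mm².
P_max = σ_allow · A = 25.6 · 349.7 = 8952 N = 8.952 kN.

8.95 kN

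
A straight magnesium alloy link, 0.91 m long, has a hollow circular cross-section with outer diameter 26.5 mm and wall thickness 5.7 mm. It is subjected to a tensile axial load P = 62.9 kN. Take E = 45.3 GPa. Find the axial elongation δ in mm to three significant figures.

3.39 mm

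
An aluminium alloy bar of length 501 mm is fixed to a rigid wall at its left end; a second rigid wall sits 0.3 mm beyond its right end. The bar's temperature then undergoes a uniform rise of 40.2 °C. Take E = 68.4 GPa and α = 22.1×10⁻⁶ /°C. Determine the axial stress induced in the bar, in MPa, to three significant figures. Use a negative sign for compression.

Free thermal expansion αLΔT = 22.1e-6 · 501 · 40.2 = 0.4451 mm.
The walls engage after the gap closes; constrained expansion = 0.4451 − 0.3 = 0.1451 mm.
The walls impose strain ε = −(0.1451)/501 = -2.8962e-04; σ = Eε = 68400 · -2.8962e-04 = -19.81 MPa.

-19.8 MPa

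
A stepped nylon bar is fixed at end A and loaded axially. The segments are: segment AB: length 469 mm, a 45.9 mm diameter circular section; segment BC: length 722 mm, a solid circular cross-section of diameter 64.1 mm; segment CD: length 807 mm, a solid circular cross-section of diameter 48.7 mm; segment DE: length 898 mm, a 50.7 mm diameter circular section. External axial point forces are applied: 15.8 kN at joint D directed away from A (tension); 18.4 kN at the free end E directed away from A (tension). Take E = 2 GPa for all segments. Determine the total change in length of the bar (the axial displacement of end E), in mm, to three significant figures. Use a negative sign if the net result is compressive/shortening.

20.2 mm

Internal axial forces (sectioning from the free end, tension +): N_DE = 18.4 kN, N_CD = 34.2 kN, N_BC = 34.2 kN, N_AB = 34.2 kN.
A_AB = 1655 mm².
A_BC = 3227 mm².
A_CD = 1863 mm².
A_DE = 2019 mm².
δ_AB = 34200·469/(1655·2000) = 4.847 mm
δ_BC = 34200·722/(3227·2000) = 3.826 mm
δ_CD = 34200·807/(1863·2000) = 7.408 mm
δ_DE = 18400·898/(2019·2000) = 4.092 mm
δ = Σδ_i = 20.17 mm.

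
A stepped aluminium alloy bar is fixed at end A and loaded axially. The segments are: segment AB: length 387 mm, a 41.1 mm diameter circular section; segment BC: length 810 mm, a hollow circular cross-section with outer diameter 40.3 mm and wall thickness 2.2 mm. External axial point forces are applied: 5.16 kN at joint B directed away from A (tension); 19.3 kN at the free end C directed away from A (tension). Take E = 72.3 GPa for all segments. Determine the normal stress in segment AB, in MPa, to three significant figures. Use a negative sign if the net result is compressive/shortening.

18.4 MPa

Internal axial forces (sectioning from the free end, tension +): N_BC = 19.3 kN, N_AB = 24.46 kN.
A_AB = 1327 mm².
σ_AB = N_AB/A_AB = 24460/1327 = 18.44 MPa.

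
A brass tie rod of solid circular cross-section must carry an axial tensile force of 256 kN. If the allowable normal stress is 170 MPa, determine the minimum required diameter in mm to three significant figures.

Required area A ≥ P/σ_allow = 256000/170 = 1506 mm².
For a solid circular section, d ≥ √(4A/π) = 43.79 mm.

43.8 mm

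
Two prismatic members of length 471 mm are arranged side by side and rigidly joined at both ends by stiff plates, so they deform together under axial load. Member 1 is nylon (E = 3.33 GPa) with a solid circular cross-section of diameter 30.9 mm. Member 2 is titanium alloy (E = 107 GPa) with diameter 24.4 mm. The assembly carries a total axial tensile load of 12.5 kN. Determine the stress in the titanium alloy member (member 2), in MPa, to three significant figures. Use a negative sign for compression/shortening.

25.5 MPa

A_1 = 749.9 mm².
A_2 = 467.6 mm².
Equal strain + equilibrium ⇒ each member carries load in proportion to AE: A₁E₁ = 2497000 N, A₂E₂ = 50030000 N, ΣAE = 52530000 N.
σ₂ = P·E₂/ΣAE = 12500·107000/52530000 = 25.46 MPa.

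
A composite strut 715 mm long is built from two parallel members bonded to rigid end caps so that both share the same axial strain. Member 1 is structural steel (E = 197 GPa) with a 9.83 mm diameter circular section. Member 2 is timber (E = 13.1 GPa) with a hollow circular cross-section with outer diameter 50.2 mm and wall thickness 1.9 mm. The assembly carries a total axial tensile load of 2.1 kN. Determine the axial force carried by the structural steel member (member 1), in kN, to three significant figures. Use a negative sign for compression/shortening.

A_1 = 75.89 mm².
A_2 = 288.3 mm².
Equal strain + equilibrium ⇒ each member carries load in proportion to AE: A₁E₁ = 14950000 N, A₂E₂ = 3777000 N, ΣAE = 18730000 N.
F₁ = P·A₁E₁/ΣAE = 2100·14950000/18730000 = 1676 N.

1.68 kN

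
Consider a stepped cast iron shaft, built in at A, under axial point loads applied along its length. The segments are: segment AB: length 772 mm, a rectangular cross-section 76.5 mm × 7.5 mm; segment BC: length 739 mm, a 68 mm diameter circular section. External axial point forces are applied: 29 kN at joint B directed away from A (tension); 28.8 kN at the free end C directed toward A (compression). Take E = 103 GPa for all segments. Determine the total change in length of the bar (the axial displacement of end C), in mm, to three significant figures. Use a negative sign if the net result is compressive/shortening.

-0.0543 mm

Internal axial forces (sectioning from the free end, tension +): N_BC = -28.8 kN, N_AB = 0.2 kN.
A_AB = 573.8 mm².
A_BC = 3632 mm².
δ_AB = 200·772/(573.8·103000) = 0.002613 mm
δ_BC = -28800·739/(3632·103000) = -0.0569 mm
δ = Σδ_i = -0.05428 mm.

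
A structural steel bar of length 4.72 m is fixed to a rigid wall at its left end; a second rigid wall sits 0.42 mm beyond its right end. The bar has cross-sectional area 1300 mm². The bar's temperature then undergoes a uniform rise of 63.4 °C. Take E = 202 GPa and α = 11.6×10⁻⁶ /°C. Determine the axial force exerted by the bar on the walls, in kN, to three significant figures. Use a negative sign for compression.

Free thermal expansion αLΔT = 11.6e-6 · 4720 · 63.4 = 3.471 mm.
The walls engage after the gap closes; constrained expansion = 3.471 − 0.42 = 3.051 mm.
The walls impose strain ε = −(3.051)/4720 = -6.4646e-04; σ = Eε = 202000 · -6.4646e-04 = -130.6 MPa.
Wall reaction R = σ·A = -130.6·1300 = -169800 N = -169.8 kN.

-170 kN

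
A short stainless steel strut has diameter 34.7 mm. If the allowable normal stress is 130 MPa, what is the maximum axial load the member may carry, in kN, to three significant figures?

A = 945.7 mm².
P_max = σ_allow · A = 130 · 945.7 = 122900 N = 122.9 kN.

123 kN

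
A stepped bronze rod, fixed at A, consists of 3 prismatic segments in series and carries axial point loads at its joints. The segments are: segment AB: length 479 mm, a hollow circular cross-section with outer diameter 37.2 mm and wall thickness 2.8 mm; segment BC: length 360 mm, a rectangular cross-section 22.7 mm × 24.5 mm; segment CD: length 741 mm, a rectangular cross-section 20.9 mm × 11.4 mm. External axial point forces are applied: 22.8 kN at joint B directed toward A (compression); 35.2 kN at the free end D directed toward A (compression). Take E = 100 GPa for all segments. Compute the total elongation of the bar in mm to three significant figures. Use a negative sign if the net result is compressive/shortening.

-2.24 mm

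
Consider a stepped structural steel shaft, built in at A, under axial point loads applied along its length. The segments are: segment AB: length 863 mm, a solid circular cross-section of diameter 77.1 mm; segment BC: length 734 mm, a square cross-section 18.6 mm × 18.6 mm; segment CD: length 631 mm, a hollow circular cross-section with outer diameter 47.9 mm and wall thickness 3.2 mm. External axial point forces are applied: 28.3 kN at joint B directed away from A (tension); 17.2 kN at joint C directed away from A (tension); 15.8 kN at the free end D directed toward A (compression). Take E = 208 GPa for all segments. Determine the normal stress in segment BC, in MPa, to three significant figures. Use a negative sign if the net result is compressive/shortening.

4.05 MPa

Internal axial forces (sectioning from the free end, tension +): N_CD = -15.8 kN, N_BC = 1.4 kN, N_AB = 29.7 kN.
A_BC = 346 mm².
σ_BC = N_BC/A_BC = 1400/346 = 4.047 MPa.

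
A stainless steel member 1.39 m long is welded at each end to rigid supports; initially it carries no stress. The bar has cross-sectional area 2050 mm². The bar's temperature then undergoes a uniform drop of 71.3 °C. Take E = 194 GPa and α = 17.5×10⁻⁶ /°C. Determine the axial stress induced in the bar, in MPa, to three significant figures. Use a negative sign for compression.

242 MPa

Free thermal expansion αLΔT = 17.5e-6 · 1390 · -71.3 = -1.734 mm.
The walls impose strain ε = −(-1.734)/1390 = 1.2477e-03; σ = Eε = 194000 · 1.2477e-03 = 242.1 MPa.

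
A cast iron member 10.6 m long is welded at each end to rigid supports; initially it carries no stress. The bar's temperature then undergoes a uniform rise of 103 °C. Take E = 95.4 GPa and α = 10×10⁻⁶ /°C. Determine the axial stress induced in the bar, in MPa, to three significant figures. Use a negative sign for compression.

Free thermal expansion αLΔT = 10e-6 · 10600 · 103 = 10.92 mm.
The walls impose strain ε = −(10.92)/10600 = -1.0300e-03; σ = Eε = 95400 · -1.0300e-03 = -98.26 MPa.

-98.3 MPa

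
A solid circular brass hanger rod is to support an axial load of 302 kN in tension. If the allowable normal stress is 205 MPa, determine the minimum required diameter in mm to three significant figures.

43.3 mm

Required area A ≥ P/σ_allow = 302000/205 = 1473 mm².
For a solid circular section, d ≥ √(4A/π) = 43.31 mm.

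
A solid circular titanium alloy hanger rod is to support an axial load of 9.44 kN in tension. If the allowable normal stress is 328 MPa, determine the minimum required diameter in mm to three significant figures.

Required area A ≥ P/σ_allow = 9440/328 = 28.78 mm².
For a solid circular section, d ≥ √(4A/π) = 6.053 mm.

6.05 mm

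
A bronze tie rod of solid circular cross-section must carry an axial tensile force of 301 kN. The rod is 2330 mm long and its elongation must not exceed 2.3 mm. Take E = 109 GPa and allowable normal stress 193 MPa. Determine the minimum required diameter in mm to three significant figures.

59.7 mm

Required area A ≥ P/σ_allow = 301000/193 = 1560 mm².
For a solid circular section, d ≥ √(4A/π) = 44.56 mm.
Elongation limit: A ≥ PL/(Eδ_allow) = 301000·2330/(109000·2.3) = 2797 mm² ⇒ d ≥ 59.68 mm.
The elongation limit governs.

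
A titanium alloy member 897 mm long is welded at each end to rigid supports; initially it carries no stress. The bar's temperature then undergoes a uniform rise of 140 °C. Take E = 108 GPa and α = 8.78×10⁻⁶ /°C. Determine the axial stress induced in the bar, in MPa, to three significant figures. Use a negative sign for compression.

Free thermal expansion αLΔT = 8.78e-6 · 897 · 140 = 1.103 mm.
The walls impose strain ε = −(1.103)/897 = -1.2292e-03; σ = Eε = 108000 · -1.2292e-03 = -132.8 MPa.

-133 MPa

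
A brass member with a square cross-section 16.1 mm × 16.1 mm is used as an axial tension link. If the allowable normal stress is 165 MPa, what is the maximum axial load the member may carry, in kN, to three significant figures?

42.8 kN

A = 259.2 mm².
P_max = σ_allow · A = 165 · 259.2 = 42770 N = 42.77 kN.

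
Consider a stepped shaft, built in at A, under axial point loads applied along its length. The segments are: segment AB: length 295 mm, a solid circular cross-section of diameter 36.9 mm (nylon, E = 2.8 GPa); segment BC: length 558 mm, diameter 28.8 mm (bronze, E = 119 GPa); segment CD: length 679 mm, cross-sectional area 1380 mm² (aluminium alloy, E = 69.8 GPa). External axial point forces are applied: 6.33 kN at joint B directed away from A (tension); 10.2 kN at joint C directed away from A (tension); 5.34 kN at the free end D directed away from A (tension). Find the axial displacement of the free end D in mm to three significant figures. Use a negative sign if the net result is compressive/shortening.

2.30 mm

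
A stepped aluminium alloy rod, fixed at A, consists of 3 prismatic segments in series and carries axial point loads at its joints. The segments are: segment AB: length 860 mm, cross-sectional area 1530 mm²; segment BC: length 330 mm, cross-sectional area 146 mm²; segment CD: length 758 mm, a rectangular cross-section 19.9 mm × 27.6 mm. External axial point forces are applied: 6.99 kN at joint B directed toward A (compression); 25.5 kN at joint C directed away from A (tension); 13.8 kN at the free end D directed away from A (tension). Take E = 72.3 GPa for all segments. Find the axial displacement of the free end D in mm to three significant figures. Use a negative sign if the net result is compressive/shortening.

Internal axial forces (sectioning from the free end, tension +): N_CD = 13.8 kN, N_BC = 39.3 kN, N_AB = 32.31 kN.
A_CD = 549.2 mm².
δ_AB = 32310·860/(1530·72300) = 0.2512 mm
δ_BC = 39300·330/(146·72300) = 1.229 mm
δ_CD = 13800·758/(549.2·72300) = 0.2634 mm
δ = Σδ_i = 1.743 mm.

1.74 mm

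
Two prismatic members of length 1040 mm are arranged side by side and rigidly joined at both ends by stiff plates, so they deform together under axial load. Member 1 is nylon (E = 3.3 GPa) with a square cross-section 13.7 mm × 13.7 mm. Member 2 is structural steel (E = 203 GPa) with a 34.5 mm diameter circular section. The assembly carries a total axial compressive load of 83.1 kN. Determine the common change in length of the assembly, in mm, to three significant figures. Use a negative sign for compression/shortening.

A_1 = 187.7 mm².
A_2 = 934.8 mm².
Equal strain + equilibrium ⇒ each member carries load in proportion to AE: A₁E₁ = 619400 N, A₂E₂ = 189800000 N, ΣAE = 190400000 N.
δ = PL/ΣAE = -83100·1040/190400000 = -0.4539 mm.

-0.454 mm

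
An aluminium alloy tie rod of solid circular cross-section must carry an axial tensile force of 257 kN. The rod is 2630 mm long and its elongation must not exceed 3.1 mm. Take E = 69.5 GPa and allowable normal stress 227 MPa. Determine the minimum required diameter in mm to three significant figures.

63.2 mm

Required area A ≥ P/σ_allow = 257000/227 = 1132 mm².
For a solid circular section, d ≥ √(4A/π) = 37.97 mm.
Elongation limit: A ≥ PL/(Eδ_allow) = 257000·2630/(69500·3.1) = 3137 mm² ⇒ d ≥ 63.2 mm.
The elongation limit governs.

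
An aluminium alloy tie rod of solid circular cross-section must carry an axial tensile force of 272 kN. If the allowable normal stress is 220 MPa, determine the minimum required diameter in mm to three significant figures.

Required area A ≥ P/σ_allow = 272000/220 = 1236 mm².
For a solid circular section, d ≥ √(4A/π) = 39.68 mm.

39.7 mm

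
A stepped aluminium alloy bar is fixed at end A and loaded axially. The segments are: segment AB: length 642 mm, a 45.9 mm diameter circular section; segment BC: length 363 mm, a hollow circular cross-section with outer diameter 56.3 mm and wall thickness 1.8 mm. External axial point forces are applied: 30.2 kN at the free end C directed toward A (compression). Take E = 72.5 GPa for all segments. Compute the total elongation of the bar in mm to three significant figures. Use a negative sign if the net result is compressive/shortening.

Internal axial forces (sectioning from the free end, tension +): N_BC = -30.2 kN, N_AB = -30.2 kN.
A_AB = 1655 mm².
A_BC = 308.2 mm².
δ_AB = -30200·642/(1655·72500) = -0.1616 mm
δ_BC = -30200·363/(308.2·72500) = -0.4906 mm
δ = Σδ_i = -0.6523 mm.

-0.652 mm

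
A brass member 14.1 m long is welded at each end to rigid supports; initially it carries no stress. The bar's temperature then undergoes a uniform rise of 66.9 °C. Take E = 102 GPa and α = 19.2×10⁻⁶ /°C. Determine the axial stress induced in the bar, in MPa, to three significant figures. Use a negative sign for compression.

Free thermal expansion αLΔT = 19.2e-6 · 14100 · 66.9 = 18.11 mm.
The walls impose strain ε = −(18.11)/14100 = -1.2845e-03; σ = Eε = 102000 · -1.2845e-03 = -131 MPa.

-131 MPa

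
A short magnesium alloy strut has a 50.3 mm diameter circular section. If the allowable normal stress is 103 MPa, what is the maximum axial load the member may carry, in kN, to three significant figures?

205 kN

A = 1987 mm².
P_max = σ_allow · A = 103 · 1987 = 204700 N = 204.7 kN.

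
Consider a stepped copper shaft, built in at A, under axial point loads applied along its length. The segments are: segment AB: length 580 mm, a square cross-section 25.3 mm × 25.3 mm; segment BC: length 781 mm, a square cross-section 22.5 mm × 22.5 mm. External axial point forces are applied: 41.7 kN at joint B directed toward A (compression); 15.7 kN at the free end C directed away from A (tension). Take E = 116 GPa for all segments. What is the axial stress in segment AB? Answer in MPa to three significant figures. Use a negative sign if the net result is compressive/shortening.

Internal axial forces (sectioning from the free end, tension +): N_BC = 15.7 kN, N_AB = -26 kN.
A_AB = 640.1 mm².
σ_AB = N_AB/A_AB = -26000/640.1 = -40.62 MPa.

-40.6 MPa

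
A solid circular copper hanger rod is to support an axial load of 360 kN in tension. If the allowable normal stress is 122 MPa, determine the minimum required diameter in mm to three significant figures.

Required area A ≥ P/σ_allow = 360000/122 = 2951 mm².
For a solid circular section, d ≥ √(4A/π) = 61.3 mm.

61.3 mm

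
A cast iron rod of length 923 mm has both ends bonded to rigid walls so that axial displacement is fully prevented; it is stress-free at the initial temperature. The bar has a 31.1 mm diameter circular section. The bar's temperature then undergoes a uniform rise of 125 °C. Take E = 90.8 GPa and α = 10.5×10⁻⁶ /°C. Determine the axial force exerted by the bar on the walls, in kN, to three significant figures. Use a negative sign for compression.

-90.5 kN

Free thermal expansion αLΔT = 10.5e-6 · 923 · 125 = 1.211 mm.
The walls impose strain ε = −(1.211)/923 = -1.3125e-03; σ = Eε = 90800 · -1.3125e-03 = -119.2 MPa.
Wall reaction R = σ·A = -119.2·759.6 = -90530 N = -90.53 kN.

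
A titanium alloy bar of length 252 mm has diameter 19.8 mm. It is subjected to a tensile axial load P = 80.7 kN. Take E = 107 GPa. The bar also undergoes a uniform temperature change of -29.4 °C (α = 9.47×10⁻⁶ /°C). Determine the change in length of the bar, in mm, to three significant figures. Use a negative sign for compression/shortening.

0.547 mm

A = 307.9 mm².
δ_mech = NL/(AE) = 80700·252/(307.9·107000) = 0.6173 mm.
δ_thermal = αLΔT = 9.47e-6·252·-29.4 = -0.07016 mm.
δ = δ_mech + δ_thermal = 0.5471 mm.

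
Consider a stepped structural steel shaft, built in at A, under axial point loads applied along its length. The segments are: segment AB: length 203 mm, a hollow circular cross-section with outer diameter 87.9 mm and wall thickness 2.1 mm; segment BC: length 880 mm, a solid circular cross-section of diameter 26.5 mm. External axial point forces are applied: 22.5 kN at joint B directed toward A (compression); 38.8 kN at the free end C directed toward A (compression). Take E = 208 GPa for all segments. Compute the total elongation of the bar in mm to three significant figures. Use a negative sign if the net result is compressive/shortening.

Internal axial forces (sectioning from the free end, tension +): N_BC = -38.8 kN, N_AB = -61.3 kN.
A_AB = 566.1 mm².
A_BC = 551.5 mm².
δ_AB = -61300·203/(566.1·208000) = -0.1057 mm
δ_BC = -38800·880/(551.5·208000) = -0.2976 mm
δ = Σδ_i = -0.4033 mm.

-0.403 mm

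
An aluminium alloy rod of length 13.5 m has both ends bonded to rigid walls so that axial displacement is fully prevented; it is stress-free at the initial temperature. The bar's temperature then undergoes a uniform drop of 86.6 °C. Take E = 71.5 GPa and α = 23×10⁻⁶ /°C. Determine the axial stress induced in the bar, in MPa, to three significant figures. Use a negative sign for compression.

142 MPa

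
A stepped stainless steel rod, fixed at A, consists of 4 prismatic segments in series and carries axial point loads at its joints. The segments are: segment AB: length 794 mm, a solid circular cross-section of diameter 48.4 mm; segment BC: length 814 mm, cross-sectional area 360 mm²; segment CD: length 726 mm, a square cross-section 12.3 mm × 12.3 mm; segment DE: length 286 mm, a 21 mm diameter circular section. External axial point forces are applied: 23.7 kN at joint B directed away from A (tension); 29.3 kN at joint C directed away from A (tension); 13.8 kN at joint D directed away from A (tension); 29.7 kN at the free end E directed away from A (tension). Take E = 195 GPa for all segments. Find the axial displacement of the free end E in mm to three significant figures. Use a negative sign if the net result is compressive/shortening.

2.25 mm

Internal axial forces (sectioning from the free end, tension +): N_DE = 29.7 kN, N_CD = 43.5 kN, N_BC = 72.8 kN, N_AB = 96.5 kN.
A_AB = 1840 mm².
A_CD = 151.3 mm².
A_DE = 346.4 mm².
δ_AB = 96500·794/(1840·195000) = 0.2136 mm
δ_BC = 72800·814/(360·195000) = 0.8441 mm
δ_CD = 43500·726/(151.3·195000) = 1.07 mm
δ_DE = 29700·286/(346.4·195000) = 0.1258 mm
δ = Σδ_i = 2.254 mm.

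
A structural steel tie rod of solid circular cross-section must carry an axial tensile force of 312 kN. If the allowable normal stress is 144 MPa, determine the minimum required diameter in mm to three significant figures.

52.5 mm

Required area A ≥ P/σ_allow = 312000/144 = 2167 mm².
For a solid circular section, d ≥ √(4A/π) = 52.52 mm.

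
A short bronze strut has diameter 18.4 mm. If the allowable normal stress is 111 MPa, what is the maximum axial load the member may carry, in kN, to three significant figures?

A = 265.9 mm².
P_max = σ_allow · A = 111 · 265.9 = 29520 N = 29.52 kN.

29.5 kN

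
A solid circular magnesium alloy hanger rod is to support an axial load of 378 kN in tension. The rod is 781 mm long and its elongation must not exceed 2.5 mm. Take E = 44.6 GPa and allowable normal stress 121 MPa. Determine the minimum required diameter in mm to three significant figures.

Required area A ≥ P/σ_allow = 378000/121 = 3124 mm².
For a solid circular section, d ≥ √(4A/π) = 63.07 mm.
Elongation limit: A ≥ PL/(Eδ_allow) = 378000·781/(44600·2.5) = 2648 mm² ⇒ d ≥ 58.06 mm.
The stress limit governs.

63.1 mm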